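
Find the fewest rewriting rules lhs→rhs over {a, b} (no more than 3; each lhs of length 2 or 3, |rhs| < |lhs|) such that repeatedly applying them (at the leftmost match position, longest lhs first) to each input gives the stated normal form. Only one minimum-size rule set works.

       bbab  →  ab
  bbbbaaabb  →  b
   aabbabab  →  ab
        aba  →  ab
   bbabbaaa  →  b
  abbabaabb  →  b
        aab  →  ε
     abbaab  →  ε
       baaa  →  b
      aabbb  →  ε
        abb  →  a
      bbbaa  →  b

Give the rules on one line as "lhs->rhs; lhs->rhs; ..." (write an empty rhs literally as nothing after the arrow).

  | bbab => ab
  | bbbbaaabb => bbaaabb => aaabb => babb => bbb => b
  | aabbabab => bbbabab => babab => bbab => ab
  | aba => ab

aa->b; ba->b; bb->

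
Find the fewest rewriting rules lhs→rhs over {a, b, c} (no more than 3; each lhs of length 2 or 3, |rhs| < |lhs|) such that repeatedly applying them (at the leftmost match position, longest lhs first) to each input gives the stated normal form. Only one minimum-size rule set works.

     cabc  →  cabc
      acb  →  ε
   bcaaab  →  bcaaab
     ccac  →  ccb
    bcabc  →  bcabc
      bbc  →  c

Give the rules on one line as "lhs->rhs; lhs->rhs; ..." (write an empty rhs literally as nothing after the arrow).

ac->b; bb->

  | cabc
  | acb => bb => ε
  | bcaaab
  | ccac => ccb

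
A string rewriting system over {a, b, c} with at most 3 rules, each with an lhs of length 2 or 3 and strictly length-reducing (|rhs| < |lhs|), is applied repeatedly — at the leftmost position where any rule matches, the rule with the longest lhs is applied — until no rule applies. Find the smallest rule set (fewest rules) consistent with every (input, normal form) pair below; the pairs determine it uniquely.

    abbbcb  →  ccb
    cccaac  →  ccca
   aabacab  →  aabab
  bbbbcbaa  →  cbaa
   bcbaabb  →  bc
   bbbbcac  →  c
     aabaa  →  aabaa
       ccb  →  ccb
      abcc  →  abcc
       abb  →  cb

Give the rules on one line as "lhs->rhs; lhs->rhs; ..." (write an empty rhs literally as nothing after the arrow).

  | abbbcb => cbbcb => ccb
  | cccaac => ccca
  | aabacab => aabab
  | bbbbcbaa => bbcbaa => cbaa

abb->cb; ac->; bb->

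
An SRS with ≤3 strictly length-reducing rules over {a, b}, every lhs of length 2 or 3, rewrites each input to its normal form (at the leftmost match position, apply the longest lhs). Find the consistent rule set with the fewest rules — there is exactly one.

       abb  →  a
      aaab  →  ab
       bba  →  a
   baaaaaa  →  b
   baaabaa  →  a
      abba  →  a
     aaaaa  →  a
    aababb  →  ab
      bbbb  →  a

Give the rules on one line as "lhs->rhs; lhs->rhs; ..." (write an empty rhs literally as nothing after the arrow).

aa->a; ba->b; bb->a

  | abb => aa => a
  | aaab => aab => ab
  | bba => aa => a
  | baaaaaa => baaaaa => baaaa => baaa => baa => ba => b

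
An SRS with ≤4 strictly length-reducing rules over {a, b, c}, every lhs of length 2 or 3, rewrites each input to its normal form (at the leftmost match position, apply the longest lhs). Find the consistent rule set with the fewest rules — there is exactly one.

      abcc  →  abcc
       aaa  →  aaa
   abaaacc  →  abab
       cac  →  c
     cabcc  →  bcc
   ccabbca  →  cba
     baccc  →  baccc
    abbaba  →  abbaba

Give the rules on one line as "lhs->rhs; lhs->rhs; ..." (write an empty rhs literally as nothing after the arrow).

aac->bb; bbc->b; ca->

  | abcc
  | aaa
  | abaaacc => ababbc => abab
  | cac => c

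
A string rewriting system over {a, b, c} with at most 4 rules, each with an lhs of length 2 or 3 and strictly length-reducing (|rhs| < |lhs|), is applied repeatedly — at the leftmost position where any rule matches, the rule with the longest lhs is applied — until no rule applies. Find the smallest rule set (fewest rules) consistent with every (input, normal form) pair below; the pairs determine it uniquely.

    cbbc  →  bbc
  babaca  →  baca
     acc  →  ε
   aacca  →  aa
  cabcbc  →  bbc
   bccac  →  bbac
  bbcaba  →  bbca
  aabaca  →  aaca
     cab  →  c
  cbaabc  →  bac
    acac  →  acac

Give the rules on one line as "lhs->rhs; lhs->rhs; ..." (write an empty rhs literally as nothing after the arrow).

ab->; cb->b; cc->b

  | cbbc => bbc
  | babaca => baca
  | acc => ab => ε
  | aacca => aaba => aa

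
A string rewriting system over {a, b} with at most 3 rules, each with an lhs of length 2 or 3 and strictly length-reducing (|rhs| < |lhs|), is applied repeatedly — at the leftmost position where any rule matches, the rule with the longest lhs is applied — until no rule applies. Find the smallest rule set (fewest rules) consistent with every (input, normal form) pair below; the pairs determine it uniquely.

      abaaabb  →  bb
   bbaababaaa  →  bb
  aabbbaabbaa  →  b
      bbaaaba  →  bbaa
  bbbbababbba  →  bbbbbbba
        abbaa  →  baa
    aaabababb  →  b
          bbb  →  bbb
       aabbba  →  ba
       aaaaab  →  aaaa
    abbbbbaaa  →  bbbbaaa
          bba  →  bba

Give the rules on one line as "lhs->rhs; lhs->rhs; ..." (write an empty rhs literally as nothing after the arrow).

  | abaaabb => abaabb => ababb => abbb => bb
  | bbaababaaa => bbaabbaaa => bbabaaa => bbabaa => bbaba => bbab => bb
  | aabbbaabbaa => abbaabbaa => baabbaa => babaa => baba => bab => b
  | bbaaaba => bbaaab => bbaa

ab->; aba->ab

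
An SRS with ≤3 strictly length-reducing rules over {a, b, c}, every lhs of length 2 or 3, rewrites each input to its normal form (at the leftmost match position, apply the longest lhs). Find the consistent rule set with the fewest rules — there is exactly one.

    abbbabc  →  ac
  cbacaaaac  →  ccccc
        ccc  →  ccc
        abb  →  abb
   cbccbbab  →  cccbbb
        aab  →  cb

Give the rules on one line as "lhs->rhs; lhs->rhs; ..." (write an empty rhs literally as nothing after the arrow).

  | abbbabc => abbbbc => abbbc => abbc => abc => ac
  | cbacaaaac => cbcaaaac => ccaaaac => cccaac => ccccc
  | ccc
  | abb

aa->c; ba->b; bc->c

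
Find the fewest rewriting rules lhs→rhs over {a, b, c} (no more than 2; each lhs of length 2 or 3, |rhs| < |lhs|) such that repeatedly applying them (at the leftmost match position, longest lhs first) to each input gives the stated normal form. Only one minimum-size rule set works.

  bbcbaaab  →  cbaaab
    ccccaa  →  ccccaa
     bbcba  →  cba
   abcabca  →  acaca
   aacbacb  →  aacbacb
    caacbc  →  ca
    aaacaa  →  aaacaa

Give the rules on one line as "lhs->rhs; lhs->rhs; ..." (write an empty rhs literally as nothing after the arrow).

  | bbcbaaab => bcbaaab => cbaaab
  | ccccaa
  | bbcba => bcba => cba
  | abcabca => acabca => acaca

acc->; bc->c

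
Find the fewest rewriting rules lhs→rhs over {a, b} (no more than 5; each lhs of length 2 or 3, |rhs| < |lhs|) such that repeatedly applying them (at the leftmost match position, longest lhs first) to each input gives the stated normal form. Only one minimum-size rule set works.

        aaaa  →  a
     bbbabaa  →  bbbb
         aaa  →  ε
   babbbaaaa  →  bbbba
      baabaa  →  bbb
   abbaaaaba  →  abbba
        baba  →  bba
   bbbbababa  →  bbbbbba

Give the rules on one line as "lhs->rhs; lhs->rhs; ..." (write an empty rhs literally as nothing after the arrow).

  | aaaa => a
  | bbbabaa => bbbbaa => bbbb
  | aaa => ε
  | babbbaaaa => bbbbaaaa => bbbba

aa->; aaa->; aab->bb; bab->bb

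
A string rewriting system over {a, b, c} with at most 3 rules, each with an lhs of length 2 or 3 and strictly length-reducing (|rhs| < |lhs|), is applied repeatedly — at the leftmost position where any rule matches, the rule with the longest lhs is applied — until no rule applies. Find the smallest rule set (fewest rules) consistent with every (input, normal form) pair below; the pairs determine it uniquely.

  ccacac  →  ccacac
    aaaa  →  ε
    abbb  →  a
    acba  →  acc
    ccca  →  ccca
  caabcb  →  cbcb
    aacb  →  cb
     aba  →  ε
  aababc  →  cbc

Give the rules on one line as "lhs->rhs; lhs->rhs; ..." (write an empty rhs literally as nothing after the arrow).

aa->; ab->a; ba->c

  | ccacac
  | aaaa => aa => ε
  | abbb => abb => ab => a
  | acba => acc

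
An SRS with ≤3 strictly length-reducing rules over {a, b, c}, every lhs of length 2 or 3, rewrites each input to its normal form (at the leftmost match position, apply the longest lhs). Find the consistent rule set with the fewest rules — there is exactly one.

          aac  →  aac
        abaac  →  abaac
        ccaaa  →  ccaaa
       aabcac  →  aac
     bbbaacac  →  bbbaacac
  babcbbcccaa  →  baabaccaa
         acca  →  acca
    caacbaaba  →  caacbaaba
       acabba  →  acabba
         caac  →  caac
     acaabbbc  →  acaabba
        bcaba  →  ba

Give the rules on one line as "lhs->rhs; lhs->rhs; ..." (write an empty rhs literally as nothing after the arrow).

  | aac
  | abaac
  | ccaaa
  | aabcac => aac

bc->a; bca->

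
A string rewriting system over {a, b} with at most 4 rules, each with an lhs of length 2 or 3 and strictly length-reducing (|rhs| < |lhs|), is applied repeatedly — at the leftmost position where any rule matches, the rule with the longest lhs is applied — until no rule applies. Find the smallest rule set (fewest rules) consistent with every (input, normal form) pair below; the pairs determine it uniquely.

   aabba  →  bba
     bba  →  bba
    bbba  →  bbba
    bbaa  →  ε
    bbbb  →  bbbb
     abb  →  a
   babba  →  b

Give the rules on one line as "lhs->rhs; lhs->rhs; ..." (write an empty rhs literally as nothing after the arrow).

  | aabba => bba
  | bba
  | bbba
  | bbaa => baa => aa => ε

aa->; ab->a; aba->; baa->aa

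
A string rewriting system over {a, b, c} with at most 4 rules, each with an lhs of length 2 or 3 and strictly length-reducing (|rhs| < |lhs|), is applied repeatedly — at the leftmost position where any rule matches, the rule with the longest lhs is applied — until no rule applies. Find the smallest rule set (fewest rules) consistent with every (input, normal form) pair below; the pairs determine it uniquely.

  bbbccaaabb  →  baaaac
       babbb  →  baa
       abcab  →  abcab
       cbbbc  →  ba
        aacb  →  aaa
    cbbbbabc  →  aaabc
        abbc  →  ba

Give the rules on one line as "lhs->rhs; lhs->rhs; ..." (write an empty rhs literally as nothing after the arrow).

  | bbbccaaabb => cbccaaabb => accaaabb => baaaabb => baaaac
  | babbb => bacb => baa
  | abcab
  | cbbbc => abbc => acc => ba

acc->ba; bb->c; cb->a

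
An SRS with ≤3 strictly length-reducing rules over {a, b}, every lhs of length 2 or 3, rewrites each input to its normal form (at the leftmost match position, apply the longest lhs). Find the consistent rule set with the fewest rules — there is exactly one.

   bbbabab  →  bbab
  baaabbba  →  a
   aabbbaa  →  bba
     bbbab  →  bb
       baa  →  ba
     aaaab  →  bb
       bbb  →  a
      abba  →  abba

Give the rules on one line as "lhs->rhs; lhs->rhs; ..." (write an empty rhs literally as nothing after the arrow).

aa->a; aab->bb; bbb->aa

  | bbbabab => aaabab => aabab => bbab
  | baaabbba => baabbba => bbbbba => aabba => bbba => aaa => aa => a
  | aabbbaa => bbbbaa => aabaa => bbaa => bba
  | bbbab => aaab => aab => bb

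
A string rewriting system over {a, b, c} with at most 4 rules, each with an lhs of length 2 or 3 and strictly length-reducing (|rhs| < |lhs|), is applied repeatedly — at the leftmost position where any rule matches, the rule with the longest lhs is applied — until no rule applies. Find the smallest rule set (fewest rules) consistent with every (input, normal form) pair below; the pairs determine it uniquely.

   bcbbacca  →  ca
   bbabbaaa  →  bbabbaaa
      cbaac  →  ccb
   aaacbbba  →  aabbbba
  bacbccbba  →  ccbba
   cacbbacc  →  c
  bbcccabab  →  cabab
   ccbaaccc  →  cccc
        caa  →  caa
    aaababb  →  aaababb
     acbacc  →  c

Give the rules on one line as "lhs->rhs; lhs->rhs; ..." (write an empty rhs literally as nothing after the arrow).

  | bcbbacca => bbacca => bcca => ca
  | bbabbaaa
  | cbaac => ccac => ccb
  | aaacbbba => aabbbba

ac->b; bac->c; bc->; cba->cc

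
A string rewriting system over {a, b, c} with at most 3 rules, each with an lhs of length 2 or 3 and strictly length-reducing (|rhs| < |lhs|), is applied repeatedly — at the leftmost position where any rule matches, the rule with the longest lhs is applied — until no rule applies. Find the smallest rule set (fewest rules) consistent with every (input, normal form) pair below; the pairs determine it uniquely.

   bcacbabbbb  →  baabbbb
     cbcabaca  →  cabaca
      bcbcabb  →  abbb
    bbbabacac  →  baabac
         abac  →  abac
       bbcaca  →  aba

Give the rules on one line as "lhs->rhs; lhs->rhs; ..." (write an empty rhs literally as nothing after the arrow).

  | bcacbabbbb => bacbabbbb => baabbbb
  | cbcabaca => cabaca
  | bcbcabb => bbcabb => bbabb => abbb
  | bbbabacac => babbacac => baabcac => baabac

bba->ab; bc->b; cb->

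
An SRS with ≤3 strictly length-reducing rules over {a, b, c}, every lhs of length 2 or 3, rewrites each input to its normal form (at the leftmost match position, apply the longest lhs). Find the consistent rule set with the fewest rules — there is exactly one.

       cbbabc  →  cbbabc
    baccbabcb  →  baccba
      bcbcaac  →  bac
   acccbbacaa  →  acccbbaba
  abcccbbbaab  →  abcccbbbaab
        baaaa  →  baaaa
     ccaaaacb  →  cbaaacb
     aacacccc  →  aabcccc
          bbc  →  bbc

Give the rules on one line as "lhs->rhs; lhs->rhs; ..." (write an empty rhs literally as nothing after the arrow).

bcb->; ca->b

  | cbbabc
  | baccbabcb => baccba
  | bcbcaac => caac => bac
  | acccbbacaa => acccbbaba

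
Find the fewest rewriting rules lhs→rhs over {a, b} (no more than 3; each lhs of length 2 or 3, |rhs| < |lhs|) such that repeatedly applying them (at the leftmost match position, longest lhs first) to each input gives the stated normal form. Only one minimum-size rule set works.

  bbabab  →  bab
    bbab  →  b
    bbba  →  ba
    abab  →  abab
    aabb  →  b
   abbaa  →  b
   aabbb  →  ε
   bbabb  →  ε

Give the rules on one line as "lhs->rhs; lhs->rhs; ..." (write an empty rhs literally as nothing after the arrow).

aa->b; bb->; bba->

  | bbabab => bab
  | bbab => b
  | bbba => ba
  | abab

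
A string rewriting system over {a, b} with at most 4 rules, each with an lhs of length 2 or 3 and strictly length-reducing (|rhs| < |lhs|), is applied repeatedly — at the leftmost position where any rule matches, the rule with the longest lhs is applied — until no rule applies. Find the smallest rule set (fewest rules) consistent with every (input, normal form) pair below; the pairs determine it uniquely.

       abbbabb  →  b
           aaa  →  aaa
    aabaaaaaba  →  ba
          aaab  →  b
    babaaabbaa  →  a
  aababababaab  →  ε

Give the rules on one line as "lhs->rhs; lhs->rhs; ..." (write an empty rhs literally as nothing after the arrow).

aab->bb; ab->; baa->a; bb->b

  | abbbabb => bbabb => babb => bb => b
  | aaa
  | aabaaaaaba => bbaaaaaba => baaaaaba => aaaaba => aabba => bbba => bba => ba
  | aaab => abb => b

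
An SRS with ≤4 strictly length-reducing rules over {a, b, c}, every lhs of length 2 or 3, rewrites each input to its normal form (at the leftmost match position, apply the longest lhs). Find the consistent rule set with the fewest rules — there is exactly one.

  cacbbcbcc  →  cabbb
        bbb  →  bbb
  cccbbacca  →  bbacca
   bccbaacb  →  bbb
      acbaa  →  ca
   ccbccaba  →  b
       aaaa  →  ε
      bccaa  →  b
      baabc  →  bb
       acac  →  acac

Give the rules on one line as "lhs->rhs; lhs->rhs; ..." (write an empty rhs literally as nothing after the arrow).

  | cacbbcbcc => cabbcbcc => cabbbcc => cabbbc => cabbb
  | bbb
  | cccbbacca => ccbbacca => cbbacca => bbacca
  | bccbaacb => bcbaacb => bbaacb => bbcb => bbb

aa->; aba->c; bc->b; cb->b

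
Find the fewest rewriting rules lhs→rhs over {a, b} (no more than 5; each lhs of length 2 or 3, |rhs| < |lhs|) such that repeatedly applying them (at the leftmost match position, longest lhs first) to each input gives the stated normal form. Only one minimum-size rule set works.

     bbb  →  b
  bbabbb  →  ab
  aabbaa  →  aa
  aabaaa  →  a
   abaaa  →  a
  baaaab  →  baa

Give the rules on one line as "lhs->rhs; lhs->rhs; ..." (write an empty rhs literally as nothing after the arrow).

aaa->a; aab->aa; aba->a; bb->

  | bbb => b
  | bbabbb => abbb => ab
  | aabbaa => aabaa => aaaa => aa
  | aabaaa => aaaaa => aaa => a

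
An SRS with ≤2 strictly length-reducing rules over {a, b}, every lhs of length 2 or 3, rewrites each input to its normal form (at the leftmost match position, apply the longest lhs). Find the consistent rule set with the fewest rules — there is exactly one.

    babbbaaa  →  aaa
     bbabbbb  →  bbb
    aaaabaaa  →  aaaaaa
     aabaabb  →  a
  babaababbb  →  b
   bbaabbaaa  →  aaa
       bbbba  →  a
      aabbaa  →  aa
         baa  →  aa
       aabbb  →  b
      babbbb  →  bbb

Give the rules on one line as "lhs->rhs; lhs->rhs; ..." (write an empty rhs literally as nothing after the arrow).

ab->; ba->a

  | babbbaaa => abbbaaa => bbaaa => baaa => aaa
  | bbabbbb => babbbb => abbbb => bbb
  | aaaabaaa => aaaaaa
  | aabaabb => aaabb => aab => a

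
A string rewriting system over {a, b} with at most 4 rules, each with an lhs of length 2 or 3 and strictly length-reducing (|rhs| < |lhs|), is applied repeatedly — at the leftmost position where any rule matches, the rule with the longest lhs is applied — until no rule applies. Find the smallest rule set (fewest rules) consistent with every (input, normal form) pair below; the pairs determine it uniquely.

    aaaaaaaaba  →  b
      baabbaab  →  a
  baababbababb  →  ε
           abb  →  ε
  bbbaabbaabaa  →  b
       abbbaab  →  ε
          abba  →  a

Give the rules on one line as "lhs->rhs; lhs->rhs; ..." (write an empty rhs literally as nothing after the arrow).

aa->b; ab->b; bb->; bbb->a

  | aaaaaaaaba => baaaaaaba => bbaaaaba => aaaaba => baaba => bbba => aa => b
  | baabbaab => bbbbaab => abaab => baab => bbb => a
  | baababbababb => bbbabbababb => aabbababb => bbbababb => aababb => bbabb => abb => bb => ε
  | abb => bb => ε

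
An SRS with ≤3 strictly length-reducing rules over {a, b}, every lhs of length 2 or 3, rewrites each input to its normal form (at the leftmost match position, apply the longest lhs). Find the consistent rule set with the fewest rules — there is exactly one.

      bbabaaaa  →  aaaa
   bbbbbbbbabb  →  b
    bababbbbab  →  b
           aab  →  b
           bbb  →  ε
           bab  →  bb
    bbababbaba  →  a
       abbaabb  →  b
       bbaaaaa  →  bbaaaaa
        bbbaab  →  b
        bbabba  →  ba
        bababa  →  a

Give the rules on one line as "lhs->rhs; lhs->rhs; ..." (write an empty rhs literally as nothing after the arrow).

  | bbabaaaa => bbbaaaa => aaaa
  | bbbbbbbbabb => bbbbbabb => bbabb => bbbb => b
  | bababbbbab => bbabbbbab => bbbbbbab => bbbab => ab => b
  | aab => ab => b

ab->b; bbb->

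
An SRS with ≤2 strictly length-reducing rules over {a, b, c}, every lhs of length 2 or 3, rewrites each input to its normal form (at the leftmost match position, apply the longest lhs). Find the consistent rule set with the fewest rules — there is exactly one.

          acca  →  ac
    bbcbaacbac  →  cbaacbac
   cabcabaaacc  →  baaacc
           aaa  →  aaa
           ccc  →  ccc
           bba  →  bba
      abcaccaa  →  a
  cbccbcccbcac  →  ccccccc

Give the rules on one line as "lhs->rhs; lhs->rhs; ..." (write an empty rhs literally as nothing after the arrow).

bc->c; ca->

  | acca => ac
  | bbcbaacbac => bcbaacbac => cbaacbac
  | cabcabaaacc => bcabaaacc => cabaaacc => baaacc
  | aaa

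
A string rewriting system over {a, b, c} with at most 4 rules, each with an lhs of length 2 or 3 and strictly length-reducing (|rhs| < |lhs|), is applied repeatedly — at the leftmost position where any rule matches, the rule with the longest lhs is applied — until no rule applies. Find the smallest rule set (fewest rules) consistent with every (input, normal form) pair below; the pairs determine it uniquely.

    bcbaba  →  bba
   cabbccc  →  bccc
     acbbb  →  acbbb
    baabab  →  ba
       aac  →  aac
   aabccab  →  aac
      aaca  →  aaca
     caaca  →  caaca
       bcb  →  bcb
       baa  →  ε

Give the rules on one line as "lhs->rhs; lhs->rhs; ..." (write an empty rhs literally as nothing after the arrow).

  | bcbaba => bba
  | cabbccc => bccc
  | acbbb
  | baabab => bab => ba

ab->a; baa->; cab->; cba->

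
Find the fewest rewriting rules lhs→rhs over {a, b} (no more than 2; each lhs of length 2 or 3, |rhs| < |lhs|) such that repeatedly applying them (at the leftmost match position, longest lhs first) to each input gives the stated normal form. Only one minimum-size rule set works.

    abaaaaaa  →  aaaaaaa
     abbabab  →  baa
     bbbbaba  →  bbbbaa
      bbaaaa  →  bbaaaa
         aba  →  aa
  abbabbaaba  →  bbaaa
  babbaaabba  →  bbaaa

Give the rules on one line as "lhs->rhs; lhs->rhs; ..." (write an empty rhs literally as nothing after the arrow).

  | abaaaaaa => aaaaaaa
  | abbabab => babab => baab => baa
  | bbbbaba => bbbbaa
  | bbaaaa

ab->a; abb->b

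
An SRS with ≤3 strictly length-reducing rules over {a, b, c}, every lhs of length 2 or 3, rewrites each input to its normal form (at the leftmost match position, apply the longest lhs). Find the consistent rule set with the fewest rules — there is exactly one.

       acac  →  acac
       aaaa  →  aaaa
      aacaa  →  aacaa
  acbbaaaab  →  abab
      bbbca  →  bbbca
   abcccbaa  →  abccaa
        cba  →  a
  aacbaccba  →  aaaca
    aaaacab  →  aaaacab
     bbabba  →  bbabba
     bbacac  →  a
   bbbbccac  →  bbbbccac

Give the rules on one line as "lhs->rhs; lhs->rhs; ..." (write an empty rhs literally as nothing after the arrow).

baa->ba; bac->a; cb->

  | acac
  | aaaa
  | aacaa
  | acbbaaaab => abaaaab => abaaab => abaab => abab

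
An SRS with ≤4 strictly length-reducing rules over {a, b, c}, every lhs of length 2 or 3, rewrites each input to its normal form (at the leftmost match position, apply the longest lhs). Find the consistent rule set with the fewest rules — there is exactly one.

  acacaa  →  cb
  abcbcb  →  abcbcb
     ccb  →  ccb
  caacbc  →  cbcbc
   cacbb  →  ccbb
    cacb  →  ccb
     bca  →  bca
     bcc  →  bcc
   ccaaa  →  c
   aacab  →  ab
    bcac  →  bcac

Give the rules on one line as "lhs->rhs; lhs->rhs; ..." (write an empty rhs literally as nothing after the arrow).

  | acacaa => caa => cb
  | abcbcb
  | ccb
  | caacbc => cbcbc

aca->; acb->cb; caa->cb; cba->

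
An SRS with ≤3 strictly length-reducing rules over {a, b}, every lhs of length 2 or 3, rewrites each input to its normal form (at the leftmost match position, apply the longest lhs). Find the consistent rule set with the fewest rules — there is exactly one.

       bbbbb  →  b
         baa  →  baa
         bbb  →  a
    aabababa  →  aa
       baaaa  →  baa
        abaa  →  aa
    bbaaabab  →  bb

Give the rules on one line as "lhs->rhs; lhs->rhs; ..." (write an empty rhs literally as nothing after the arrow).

  | bbbbb => abb => b
  | baa
  | bbb => a
  | aabababa => aababa => aaba => aa

aaa->a; ab->; bbb->a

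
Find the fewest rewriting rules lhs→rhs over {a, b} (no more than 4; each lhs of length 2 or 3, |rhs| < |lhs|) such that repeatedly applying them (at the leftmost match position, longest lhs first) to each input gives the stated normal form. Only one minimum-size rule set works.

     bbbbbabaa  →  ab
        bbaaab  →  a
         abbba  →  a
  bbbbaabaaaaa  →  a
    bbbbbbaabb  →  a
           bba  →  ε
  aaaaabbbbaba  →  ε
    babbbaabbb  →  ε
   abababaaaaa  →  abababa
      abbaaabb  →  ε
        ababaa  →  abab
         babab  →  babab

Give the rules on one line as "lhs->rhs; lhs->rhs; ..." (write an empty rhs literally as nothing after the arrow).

  | bbbbbabaa => abbabaa => aaabaa => abaa => ab
  | bbaaab => aaaab => aab => bb => a
  | abbba => aaa => a
  | bbbbaabaaaaa => abaabaaaaa => abbbaaaaa => aaaaaaa => aaaaa => aaa => a

aa->; aab->bb; bb->a; bbb->a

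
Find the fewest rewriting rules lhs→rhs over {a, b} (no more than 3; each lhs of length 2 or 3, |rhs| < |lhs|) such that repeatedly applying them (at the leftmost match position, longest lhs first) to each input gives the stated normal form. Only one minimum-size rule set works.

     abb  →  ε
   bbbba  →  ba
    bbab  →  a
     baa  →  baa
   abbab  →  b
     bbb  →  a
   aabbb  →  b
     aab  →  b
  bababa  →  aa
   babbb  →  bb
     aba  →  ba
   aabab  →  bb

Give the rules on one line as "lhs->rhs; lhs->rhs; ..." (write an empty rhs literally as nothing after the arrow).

  | abb => ε
  | bbbba => aba => ba
  | bbab => bbb => a
  | baa

ab->b; abb->; bbb->a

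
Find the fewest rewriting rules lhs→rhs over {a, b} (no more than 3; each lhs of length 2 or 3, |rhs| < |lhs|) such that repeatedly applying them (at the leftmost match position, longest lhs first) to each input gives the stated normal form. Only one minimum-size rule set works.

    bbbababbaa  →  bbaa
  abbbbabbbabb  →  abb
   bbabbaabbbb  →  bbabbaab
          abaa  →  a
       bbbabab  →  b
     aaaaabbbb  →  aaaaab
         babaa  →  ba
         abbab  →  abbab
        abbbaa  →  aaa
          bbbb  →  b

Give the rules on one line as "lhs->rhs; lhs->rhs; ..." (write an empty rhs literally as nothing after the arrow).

aba->; bbb->

  | bbbababbaa => ababbaa => bbaa
  | abbbbabbbabb => ababbbabb => bbbabb => abb
  | bbabbaabbbb => bbabbaab
  | abaa => a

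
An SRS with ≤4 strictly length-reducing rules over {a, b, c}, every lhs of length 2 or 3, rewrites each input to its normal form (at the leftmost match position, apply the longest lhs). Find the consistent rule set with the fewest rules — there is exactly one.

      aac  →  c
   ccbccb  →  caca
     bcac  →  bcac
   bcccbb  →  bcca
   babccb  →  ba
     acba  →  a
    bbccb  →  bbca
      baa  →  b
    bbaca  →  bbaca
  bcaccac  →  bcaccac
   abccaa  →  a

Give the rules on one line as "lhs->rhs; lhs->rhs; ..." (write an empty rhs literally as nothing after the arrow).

aa->; ab->a; abc->ab; cb->a

  | aac => c
  | ccbccb => caccb => caca
  | bcac
  | bcccbb => bccab => bcca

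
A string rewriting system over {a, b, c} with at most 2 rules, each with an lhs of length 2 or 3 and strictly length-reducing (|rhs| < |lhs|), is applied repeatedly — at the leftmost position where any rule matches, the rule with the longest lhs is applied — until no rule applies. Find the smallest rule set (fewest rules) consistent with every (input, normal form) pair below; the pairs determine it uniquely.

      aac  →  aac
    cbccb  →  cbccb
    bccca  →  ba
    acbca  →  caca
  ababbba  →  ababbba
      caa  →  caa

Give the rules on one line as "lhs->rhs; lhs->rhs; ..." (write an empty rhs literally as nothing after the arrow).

  | aac
  | cbccb
  | bccca => ba
  | acbca => caca

acb->ca; ccc->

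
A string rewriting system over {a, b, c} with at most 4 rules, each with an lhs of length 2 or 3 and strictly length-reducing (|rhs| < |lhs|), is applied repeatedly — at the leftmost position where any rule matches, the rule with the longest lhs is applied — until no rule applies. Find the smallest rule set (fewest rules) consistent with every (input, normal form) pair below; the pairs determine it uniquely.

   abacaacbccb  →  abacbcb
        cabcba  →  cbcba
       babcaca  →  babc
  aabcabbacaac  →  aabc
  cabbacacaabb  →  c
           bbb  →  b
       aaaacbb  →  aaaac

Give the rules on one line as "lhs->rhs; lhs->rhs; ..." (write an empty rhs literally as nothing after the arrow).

bb->; ca->c; cc->c

  | abacaacbccb => abacacbccb => abaccbccb => abacbccb => abacbcb
  | cabcba => cbcba
  | babcaca => babcca => babca => babc
  | aabcabbacaac => aabcbbacaac => aabcacaac => aabccaac => aabcaac => aabcac => aabcc => aabc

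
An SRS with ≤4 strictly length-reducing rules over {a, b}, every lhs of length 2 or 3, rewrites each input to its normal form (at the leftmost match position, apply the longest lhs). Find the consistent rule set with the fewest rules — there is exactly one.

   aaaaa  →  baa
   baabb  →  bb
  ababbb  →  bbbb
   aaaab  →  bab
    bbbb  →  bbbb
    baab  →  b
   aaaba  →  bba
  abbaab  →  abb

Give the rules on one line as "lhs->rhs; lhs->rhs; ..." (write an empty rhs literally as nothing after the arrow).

aaa->b; aab->; aba->b

  | aaaaa => baa
  | baabb => bb
  | ababbb => bbbb
  | aaaab => bab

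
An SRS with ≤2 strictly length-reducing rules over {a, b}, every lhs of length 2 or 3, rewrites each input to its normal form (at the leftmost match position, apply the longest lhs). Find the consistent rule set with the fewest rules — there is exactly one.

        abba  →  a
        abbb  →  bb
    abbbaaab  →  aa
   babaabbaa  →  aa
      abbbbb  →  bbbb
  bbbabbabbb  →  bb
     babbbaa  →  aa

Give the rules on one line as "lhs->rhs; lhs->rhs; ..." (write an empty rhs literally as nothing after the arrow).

  | abba => ba => a
  | abbb => bb
  | abbbaaab => bbaaab => baaab => aaab => aa
  | babaabbaa => abaabbaa => aabbaa => abaa => aa

ab->; ba->a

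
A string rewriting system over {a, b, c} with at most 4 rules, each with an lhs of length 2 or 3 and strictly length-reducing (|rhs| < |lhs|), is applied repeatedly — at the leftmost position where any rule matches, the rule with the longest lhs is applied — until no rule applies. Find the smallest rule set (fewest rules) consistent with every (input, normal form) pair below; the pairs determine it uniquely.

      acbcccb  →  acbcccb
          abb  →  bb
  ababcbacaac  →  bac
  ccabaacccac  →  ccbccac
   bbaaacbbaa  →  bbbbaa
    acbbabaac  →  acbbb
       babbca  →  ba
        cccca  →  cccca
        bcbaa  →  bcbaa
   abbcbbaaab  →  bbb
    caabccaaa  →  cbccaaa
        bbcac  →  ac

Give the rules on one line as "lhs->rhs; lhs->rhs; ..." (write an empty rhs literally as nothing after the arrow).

aac->; ab->b; bbc->

  | acbcccb
  | abb => bb
  | ababcbacaac => babcbacaac => bbcbacaac => bacaac => bac
  | ccabaacccac => ccbaacccac => ccbccac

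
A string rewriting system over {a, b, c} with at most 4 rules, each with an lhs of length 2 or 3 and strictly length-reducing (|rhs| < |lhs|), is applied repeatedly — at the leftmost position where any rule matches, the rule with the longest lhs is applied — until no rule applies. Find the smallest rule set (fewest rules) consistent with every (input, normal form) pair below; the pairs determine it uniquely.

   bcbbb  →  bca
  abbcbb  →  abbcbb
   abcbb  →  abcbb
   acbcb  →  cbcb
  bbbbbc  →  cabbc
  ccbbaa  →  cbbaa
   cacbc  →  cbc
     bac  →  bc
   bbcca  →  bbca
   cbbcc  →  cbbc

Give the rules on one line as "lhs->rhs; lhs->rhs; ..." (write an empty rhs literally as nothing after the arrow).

  | bcbbb => bcca => bca
  | abbcbb
  | abcbb
  | acbcb => cbcb

ac->c; bbb->ca; cc->c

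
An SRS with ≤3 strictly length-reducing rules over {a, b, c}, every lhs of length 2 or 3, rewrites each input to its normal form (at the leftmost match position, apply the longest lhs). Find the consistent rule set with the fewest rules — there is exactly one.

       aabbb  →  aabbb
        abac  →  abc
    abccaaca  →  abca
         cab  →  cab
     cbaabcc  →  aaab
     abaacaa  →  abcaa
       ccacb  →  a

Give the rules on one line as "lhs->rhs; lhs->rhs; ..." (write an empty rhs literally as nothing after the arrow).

ac->c; cb->a; cc->

  | aabbb
  | abac => abc
  | abccaaca => abaaca => abaca => abca
  | cab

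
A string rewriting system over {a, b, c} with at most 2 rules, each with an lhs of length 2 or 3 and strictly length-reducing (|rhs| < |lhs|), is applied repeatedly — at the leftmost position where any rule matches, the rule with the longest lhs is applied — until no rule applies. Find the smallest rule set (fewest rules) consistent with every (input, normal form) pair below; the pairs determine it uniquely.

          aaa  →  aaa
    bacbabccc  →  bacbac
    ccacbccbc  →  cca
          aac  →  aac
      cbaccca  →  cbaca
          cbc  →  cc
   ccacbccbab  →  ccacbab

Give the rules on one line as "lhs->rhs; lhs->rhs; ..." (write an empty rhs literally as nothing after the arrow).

acc->a; bc->c

  | aaa
  | bacbabccc => bacbaccc => bacbac
  | ccacbccbc => ccacccbc => ccacbc => ccacc => cca
  | aac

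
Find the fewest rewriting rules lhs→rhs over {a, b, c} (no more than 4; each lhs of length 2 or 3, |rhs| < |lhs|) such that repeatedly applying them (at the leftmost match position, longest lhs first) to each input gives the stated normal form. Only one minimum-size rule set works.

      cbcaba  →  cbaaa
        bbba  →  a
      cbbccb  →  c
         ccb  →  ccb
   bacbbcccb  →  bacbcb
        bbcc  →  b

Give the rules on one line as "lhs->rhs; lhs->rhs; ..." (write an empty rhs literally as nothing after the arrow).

bb->b; bbb->; bcc->bb; cab->aa

  | cbcaba => cbaaa
  | bbba => a
  | cbbccb => cbccb => cbbb => c
  | ccb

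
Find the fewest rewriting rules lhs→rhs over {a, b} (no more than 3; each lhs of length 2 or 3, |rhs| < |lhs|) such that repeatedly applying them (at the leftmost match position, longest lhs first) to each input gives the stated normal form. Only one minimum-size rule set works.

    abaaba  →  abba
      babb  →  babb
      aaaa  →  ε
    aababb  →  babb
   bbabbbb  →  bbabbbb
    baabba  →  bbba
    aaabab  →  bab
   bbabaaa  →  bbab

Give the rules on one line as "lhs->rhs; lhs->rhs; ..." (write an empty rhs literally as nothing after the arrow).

aa->; aaa->aa

  | abaaba => abba
  | babb
  | aaaa => aaa => aa => ε
  | aababb => babb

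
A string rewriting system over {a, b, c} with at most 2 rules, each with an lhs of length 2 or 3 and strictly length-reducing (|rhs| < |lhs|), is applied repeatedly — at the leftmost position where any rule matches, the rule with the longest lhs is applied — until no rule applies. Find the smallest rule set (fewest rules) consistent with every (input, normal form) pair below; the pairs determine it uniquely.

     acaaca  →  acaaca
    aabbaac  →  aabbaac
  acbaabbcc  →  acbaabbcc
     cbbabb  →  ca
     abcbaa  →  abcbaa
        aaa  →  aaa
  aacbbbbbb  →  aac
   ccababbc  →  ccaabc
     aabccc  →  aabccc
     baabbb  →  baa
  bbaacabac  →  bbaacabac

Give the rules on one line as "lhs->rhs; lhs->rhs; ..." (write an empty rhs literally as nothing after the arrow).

bab->a; bbb->

  | acaaca
  | aabbaac
  | acbaabbcc
  | cbbabb => cbab => ca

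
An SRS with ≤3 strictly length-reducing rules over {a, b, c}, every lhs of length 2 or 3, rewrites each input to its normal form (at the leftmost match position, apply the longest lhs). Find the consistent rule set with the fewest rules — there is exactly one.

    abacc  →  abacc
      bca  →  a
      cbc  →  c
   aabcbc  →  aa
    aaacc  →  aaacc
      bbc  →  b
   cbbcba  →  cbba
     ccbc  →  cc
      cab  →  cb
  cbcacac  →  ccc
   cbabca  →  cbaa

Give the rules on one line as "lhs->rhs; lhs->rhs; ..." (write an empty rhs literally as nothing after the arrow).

  | abacc
  | bca => a
  | cbc => c
  | aabcbc => aabc => aa

bc->; ca->c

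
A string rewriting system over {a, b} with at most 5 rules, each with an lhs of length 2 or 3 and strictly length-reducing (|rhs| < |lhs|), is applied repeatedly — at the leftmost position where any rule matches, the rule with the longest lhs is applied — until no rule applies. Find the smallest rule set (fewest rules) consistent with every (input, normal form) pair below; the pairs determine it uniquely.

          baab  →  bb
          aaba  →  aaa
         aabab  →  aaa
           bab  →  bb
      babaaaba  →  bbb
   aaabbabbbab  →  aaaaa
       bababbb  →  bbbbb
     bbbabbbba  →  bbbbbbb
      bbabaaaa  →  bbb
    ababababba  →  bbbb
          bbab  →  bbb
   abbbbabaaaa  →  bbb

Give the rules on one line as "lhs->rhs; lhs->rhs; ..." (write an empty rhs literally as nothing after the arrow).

  | baab => bab => bb
  | aaba => aaa
  | aabab => aaab => aaa
  | bab => bb

aab->aa; aba->; abb->; ba->b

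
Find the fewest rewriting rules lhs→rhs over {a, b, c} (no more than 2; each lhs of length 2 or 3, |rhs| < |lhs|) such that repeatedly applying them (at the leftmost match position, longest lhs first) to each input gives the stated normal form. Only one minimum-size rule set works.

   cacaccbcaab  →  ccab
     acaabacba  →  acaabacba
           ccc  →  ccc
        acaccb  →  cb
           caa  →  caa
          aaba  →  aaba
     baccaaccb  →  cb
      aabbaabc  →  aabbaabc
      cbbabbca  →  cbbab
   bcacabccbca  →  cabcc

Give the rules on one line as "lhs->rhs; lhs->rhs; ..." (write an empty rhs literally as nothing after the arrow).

acc->c; bca->

  | cacaccbcaab => caccbcaab => ccbcaab => ccab
  | acaabacba
  | ccc
  | acaccb => accb => cb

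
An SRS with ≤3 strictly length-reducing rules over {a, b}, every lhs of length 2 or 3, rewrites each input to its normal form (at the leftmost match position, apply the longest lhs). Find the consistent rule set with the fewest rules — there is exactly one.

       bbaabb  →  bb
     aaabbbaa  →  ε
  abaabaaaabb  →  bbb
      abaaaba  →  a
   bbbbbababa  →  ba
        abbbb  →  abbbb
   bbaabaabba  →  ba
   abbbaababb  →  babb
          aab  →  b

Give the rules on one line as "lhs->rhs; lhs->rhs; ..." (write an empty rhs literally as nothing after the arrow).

aa->; aba->a; bba->a

  | bbaabb => aabb => bb
  | aaabbbaa => abbbaa => abaa => aa => ε
  | abaabaaaabb => aabaaaabb => baaaabb => baabb => bbb
  | abaaaba => aaaba => aba => a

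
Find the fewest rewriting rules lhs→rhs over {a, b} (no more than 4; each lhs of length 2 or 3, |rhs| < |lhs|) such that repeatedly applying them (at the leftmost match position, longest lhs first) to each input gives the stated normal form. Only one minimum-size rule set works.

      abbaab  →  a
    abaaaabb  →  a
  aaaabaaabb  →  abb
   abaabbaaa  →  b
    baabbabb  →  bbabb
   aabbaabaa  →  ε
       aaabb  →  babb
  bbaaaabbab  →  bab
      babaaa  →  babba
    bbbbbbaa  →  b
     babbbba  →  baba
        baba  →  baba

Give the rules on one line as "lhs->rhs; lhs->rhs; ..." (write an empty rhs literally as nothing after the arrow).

  | abbaab => abbaa => abbb => a
  | abaaaabb => abbaabb => abbaab => abbaa => abbb => a
  | aaaabaaabb => baabaaabb => baaaaabb => bbaaabb => bbbabb => abb
  | abaabbaaa => abaabaaa => abaaaaa => abbaaa => abbba => aa => b

aa->b; aab->aa; bbb->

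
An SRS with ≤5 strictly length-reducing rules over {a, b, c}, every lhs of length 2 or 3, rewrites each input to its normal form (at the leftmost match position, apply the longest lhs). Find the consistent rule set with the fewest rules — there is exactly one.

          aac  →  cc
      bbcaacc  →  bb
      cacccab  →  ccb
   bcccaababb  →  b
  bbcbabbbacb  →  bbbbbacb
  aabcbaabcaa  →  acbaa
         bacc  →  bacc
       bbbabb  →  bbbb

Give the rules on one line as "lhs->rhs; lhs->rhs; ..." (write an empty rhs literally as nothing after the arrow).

  | aac => cc
  | bbcaacc => bbaacc => bbccc => bbcc => bbc => bb
  | cacccab => cccab => ccb
  | bcccaababb => bccaababb => bcaababb => baababb => baabb => bab => b

aac->cc; ab->; bc->b; ca->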